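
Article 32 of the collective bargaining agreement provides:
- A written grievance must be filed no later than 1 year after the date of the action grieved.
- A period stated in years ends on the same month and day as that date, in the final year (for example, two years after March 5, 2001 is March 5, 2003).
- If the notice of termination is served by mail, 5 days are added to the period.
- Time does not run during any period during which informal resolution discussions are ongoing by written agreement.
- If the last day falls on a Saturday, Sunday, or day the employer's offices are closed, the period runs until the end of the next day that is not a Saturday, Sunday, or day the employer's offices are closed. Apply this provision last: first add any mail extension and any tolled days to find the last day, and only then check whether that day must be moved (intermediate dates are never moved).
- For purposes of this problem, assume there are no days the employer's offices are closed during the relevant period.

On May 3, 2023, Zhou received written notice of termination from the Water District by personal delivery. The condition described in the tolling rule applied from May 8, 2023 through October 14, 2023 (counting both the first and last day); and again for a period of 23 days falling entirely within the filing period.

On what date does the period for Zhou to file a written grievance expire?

November 4, 2024

1 year after May 3, 2023 is May 3, 2024.
Service was not by mail, so no mail extension applies.
From May 8, 2023 through October 14, 2023 inclusive is 160 days; tolling adds 160 days: May 3, 2024 + 160 days = October 10, 2024.
Tolling adds 23 days: October 10, 2024 + 23 days = November 2, 2024.
November 2, 2024 is Saturday; November 3, 2024 is Sunday. The next qualifying day is November 4, 2024.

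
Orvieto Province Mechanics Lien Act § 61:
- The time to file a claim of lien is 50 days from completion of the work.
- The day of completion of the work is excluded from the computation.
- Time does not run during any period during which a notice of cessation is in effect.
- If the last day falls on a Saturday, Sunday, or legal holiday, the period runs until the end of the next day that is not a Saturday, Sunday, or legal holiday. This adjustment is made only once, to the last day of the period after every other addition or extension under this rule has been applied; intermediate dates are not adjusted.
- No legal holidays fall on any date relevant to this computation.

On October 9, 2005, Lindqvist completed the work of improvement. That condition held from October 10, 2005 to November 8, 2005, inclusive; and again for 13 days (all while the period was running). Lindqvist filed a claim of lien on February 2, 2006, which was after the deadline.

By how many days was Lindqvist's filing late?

50 days after October 9, 2005 is November 28, 2005.
From October 10, 2005 through November 8, 2005 inclusive is 30 days; tolling adds 30 days: November 28, 2005 + 30 days = December 28, 2005.
Tolling adds 13 days: December 28, 2005 + 13 days = January 10, 2006.
January 10, 2006 is a Tuesday and not a legal holiday, so no extension applies.
The deadline is January 10, 2006; from January 10, 2006 to February 2, 2006 is 23 days.

23 days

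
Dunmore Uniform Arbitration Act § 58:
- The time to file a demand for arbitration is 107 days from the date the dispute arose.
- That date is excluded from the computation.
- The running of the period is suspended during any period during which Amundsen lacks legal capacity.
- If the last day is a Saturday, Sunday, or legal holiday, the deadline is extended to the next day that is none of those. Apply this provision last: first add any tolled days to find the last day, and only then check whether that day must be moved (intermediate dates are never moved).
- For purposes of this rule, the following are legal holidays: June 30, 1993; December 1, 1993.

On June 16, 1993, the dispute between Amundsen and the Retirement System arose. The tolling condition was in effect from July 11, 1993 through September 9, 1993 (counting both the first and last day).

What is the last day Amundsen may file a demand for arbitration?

107 days after June 16, 1993 is October 1, 1993.
From July 11, 1993 through September 9, 1993 inclusive is 61 days; tolling adds 61 days: October 1, 1993 + 61 days = December 1, 1993.
December 1, 1993 is a listed holiday. The next qualifying day is December 2, 1993.

December 2, 1993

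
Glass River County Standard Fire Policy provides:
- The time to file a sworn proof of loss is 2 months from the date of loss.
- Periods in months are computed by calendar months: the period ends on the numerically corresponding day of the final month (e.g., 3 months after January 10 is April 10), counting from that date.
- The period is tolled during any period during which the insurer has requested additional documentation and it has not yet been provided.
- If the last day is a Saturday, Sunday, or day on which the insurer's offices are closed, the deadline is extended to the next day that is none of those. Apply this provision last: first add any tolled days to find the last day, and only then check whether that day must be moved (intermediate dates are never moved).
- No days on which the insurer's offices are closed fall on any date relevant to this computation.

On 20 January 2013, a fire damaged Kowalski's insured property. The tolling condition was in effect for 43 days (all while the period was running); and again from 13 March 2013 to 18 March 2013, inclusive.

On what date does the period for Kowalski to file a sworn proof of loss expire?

May 8, 2013

2 months after 20 January 2013 is March 20, 2013.
Tolling adds 43 days: March 20, 2013 + 43 days = May 2, 2013.
From March 13, 2013 through March 18, 2013 inclusive is 6 days; tolling adds 6 days: May 2, 2013 + 6 days = May 8, 2013.
May 8, 2013 is a Wednesday and not a day on which the insurer's offices are closed, so no extension applies.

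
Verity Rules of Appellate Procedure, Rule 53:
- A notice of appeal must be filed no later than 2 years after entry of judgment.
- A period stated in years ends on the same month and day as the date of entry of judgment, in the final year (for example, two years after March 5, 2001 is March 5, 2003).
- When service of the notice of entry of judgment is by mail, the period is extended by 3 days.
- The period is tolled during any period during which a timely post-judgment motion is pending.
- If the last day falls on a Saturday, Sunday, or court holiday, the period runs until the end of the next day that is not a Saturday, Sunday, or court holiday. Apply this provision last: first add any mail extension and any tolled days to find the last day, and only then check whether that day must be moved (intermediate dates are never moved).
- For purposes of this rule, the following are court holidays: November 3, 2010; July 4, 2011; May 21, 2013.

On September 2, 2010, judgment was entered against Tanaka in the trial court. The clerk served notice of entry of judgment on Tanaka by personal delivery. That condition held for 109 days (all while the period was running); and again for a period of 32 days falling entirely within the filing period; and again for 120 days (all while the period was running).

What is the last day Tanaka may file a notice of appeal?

May 22, 2013

2 years after September 2, 2010 is September 2, 2012.
Service was not by mail, so no mail extension applies.
Tolling adds 109 days: September 2, 2012 + 109 days = December 20, 2012.
Tolling adds 32 days: December 20, 2012 + 32 days = January 21, 2013.
Tolling adds 120 days: January 21, 2013 + 120 days = May 21, 2013.
May 21, 2013 is a listed holiday. The next qualifying day is May 22, 2013.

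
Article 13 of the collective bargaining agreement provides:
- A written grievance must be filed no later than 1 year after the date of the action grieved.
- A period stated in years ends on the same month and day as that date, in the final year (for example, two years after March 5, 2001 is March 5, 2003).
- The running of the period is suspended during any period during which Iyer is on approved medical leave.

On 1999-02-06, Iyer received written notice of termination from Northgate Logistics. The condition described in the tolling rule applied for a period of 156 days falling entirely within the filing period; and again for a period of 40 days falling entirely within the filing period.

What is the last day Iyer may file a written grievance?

1 year after 1999-02-06 is February 6, 2000.
Tolling adds 156 days: February 6, 2000 + 156 days = July 11, 2000.
Tolling adds 40 days: July 11, 2000 + 40 days = August 20, 2000.

August 20, 2000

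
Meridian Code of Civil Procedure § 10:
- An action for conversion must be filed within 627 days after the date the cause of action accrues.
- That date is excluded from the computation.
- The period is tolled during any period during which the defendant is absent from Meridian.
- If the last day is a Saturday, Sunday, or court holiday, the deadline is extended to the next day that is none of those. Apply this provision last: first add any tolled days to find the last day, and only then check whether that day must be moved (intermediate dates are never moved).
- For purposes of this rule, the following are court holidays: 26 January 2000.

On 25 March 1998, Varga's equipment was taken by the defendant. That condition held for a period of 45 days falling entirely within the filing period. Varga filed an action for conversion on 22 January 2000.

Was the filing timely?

Yes

627 days after 25 March 1998 is December 12, 1999.
Tolling adds 45 days: December 12, 1999 + 45 days = January 26, 2000.
January 26, 2000 is a listed holiday. The next qualifying day is January 27, 2000.
The deadline is January 27, 2000; the filing on January 22, 2000 is on or before that date.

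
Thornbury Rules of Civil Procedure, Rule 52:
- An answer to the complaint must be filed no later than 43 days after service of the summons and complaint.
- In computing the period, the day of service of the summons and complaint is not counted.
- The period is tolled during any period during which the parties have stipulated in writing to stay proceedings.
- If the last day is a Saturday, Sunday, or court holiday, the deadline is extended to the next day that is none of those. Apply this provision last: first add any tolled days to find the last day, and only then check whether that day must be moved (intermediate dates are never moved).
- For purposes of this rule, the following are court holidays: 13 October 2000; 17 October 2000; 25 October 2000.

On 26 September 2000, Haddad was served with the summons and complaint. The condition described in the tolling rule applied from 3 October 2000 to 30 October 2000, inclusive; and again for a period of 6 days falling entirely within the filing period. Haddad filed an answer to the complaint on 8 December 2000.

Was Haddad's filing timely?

Yes

43 days after 26 September 2000 is November 8, 2000.
From October 3, 2000 through October 30, 2000 inclusive is 28 days; tolling adds 28 days: November 8, 2000 + 28 days = December 6, 2000.
Tolling adds 6 days: December 6, 2000 + 6 days = December 12, 2000.
December 12, 2000 is a Tuesday and not a court holiday, so no extension applies.
The deadline is December 12, 2000; the filing on December 8, 2000 is on or before that date.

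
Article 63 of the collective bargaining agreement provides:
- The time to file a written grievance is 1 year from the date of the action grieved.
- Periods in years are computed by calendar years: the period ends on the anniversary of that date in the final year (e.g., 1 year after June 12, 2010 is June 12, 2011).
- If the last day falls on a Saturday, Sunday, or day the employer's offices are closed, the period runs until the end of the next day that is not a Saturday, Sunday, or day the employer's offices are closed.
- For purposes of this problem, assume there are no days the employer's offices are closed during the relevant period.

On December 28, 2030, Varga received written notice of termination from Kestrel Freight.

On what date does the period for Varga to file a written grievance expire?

December 29, 2031

1 year after December 28, 2030 is December 28, 2031.
December 28, 2031 is Sunday. The next qualifying day is December 29, 2031.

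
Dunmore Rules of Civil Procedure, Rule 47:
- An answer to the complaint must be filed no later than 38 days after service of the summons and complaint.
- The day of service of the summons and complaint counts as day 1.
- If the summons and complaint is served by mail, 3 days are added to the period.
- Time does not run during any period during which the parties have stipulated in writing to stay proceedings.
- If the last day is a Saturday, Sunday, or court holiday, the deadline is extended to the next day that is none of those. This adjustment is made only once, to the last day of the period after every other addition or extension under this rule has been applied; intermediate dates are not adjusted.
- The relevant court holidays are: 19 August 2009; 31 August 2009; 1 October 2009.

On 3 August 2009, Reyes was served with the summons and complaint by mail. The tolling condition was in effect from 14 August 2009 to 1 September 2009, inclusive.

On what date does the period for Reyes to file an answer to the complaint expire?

October 2, 2009

Counting 3 August 2009 as day 1, day 38 is September 9, 2009.
Service was by mail, adding 3 days: September 9, 2009 + 3 days = September 12, 2009.
From August 14, 2009 through September 1, 2009 inclusive is 19 days; tolling adds 19 days: September 12, 2009 + 19 days = October 1, 2009.
October 1, 2009 is a listed holiday. The next qualifying day is October 2, 2009.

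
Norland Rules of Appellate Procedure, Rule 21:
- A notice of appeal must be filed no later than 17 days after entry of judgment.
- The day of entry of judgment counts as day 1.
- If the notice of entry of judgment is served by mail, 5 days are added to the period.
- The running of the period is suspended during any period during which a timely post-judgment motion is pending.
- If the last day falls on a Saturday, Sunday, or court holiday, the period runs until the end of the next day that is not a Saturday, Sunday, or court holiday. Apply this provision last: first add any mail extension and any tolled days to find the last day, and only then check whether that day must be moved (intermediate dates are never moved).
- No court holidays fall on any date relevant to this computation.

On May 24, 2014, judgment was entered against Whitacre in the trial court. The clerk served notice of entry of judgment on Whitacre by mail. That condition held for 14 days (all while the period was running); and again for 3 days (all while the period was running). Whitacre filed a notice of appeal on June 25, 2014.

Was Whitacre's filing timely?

Yes

Counting May 24, 2014 as day 1, day 17 is June 9, 2014.
Service was by mail, adding 5 days: June 9, 2014 + 5 days = June 14, 2014.
Tolling adds 14 days: June 14, 2014 + 14 days = June 28, 2014.
Tolling adds 3 days: June 28, 2014 + 3 days = July 1, 2014.
July 1, 2014 is a Tuesday and not a court holiday, so no extension applies.
The deadline is July 1, 2014; the filing on June 25, 2014 is on or before that date.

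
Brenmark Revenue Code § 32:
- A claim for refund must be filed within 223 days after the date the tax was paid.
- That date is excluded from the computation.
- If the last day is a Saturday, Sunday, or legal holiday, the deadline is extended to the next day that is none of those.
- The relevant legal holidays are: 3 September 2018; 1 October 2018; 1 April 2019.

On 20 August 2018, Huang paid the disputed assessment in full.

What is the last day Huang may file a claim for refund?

223 days after 20 August 2018 is March 31, 2019.
March 31, 2019 is Sunday; April 1, 2019 is a listed holiday. The next qualifying day is April 2, 2019.

April 2, 2019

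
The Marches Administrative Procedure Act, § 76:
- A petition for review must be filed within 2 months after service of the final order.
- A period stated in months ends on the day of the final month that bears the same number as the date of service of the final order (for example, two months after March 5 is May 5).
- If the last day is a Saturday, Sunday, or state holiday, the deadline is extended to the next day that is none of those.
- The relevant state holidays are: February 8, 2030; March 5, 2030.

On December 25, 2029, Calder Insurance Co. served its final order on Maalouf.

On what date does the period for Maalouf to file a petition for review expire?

2 months after December 25, 2029 is February 25, 2030.
February 25, 2030 is a Monday and not a state holiday, so no extension applies.

February 25, 2030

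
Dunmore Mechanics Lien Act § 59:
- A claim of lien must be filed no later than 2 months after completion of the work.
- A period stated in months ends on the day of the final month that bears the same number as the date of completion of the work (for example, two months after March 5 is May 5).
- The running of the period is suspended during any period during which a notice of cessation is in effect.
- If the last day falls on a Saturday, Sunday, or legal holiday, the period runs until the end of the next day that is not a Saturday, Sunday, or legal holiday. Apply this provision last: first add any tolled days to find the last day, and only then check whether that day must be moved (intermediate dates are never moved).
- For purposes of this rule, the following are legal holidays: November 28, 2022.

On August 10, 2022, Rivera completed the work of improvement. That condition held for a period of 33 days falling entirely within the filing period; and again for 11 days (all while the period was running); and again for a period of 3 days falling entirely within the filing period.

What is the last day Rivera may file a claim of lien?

November 29, 2022

2 months after August 10, 2022 is October 10, 2022.
Tolling adds 33 days: October 10, 2022 + 33 days = November 12, 2022.
Tolling adds 11 days: November 12, 2022 + 11 days = November 23, 2022.
Tolling adds 3 days: November 23, 2022 + 3 days = November 26, 2022.
November 26, 2022 is Saturday; November 27, 2022 is Sunday; November 28, 2022 is a listed holiday. The next qualifying day is November 29, 2022.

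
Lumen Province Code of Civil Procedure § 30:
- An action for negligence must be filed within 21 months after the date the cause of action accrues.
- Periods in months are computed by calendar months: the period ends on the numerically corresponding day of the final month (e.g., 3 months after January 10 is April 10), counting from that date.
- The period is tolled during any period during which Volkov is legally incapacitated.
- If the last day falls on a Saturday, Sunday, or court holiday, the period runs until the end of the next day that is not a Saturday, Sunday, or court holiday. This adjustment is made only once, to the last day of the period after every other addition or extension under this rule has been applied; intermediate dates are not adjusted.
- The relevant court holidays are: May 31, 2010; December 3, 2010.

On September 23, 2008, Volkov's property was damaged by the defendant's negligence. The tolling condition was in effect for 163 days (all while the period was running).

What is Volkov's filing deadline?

December 6, 2010

21 months after September 23, 2008 is June 23, 2010.
Tolling adds 163 days: June 23, 2010 + 163 days = December 3, 2010.
December 3, 2010 is a listed holiday; December 4, 2010 is Saturday; December 5, 2010 is Sunday. The next qualifying day is December 6, 2010.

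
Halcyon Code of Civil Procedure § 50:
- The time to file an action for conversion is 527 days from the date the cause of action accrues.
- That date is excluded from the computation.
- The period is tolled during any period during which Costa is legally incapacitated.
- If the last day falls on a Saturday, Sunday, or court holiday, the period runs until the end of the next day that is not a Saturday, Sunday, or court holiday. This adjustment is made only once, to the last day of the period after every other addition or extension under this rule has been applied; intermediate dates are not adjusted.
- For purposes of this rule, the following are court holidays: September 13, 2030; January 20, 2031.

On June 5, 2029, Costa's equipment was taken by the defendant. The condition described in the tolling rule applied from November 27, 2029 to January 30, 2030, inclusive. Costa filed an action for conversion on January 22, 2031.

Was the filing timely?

527 days after June 5, 2029 is November 14, 2030.
From November 27, 2029 through January 30, 2030 inclusive is 65 days; tolling adds 65 days: November 14, 2030 + 65 days = January 18, 2031.
January 18, 2031 is Saturday; January 19, 2031 is Sunday; January 20, 2031 is a listed holiday. The next qualifying day is January 21, 2031.
The deadline is January 21, 2031; the filing on January 22, 2031 is after that date.

No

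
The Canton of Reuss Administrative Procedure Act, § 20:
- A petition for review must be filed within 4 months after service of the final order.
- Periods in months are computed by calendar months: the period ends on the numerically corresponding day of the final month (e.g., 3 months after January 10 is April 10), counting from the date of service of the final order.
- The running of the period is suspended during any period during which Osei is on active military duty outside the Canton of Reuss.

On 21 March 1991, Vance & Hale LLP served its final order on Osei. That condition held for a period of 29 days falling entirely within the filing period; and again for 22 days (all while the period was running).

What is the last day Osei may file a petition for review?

4 months after 21 March 1991 is July 21, 1991.
Tolling adds 29 days: July 21, 1991 + 29 days = August 19, 1991.
Tolling adds 22 days: August 19, 1991 + 22 days = September 10, 1991.

September 10, 1991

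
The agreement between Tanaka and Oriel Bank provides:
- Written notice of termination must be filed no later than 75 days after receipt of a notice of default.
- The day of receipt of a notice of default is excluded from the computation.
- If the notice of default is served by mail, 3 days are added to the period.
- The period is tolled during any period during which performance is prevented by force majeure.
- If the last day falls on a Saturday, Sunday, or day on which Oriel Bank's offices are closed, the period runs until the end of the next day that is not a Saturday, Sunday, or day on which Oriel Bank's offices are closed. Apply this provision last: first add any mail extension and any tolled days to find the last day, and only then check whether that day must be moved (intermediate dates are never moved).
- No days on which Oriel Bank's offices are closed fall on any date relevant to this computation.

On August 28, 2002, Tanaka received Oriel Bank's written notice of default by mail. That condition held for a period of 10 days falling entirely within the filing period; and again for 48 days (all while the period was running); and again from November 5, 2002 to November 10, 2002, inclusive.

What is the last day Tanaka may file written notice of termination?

January 17, 2003

75 days after August 28, 2002 is November 11, 2002.
Service was by mail, adding 3 days: November 11, 2002 + 3 days = November 14, 2002.
Tolling adds 10 days: November 14, 2002 + 10 days = November 24, 2002.
Tolling adds 48 days: November 24, 2002 + 48 days = January 11, 2003.
From November 5, 2002 through November 10, 2002 inclusive is 6 days; tolling adds 6 days: January 11, 2003 + 6 days = January 17, 2003.
January 17, 2003 is a Friday and not a day on which Oriel Bank's offices are closed, so no extension applies.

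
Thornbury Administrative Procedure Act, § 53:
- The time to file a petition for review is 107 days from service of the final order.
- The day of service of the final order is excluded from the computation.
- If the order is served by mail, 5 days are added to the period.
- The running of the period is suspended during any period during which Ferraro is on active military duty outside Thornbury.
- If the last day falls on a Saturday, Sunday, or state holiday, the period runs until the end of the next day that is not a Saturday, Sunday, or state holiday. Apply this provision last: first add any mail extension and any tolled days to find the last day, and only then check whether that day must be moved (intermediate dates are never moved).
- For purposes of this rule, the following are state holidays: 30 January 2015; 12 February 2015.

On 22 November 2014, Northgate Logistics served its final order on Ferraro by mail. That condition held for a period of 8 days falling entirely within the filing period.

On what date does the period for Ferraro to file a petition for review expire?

107 days after 22 November 2014 is March 9, 2015.
Service was by mail, adding 5 days: March 9, 2015 + 5 days = March 14, 2015.
Tolling adds 8 days: March 14, 2015 + 8 days = March 22, 2015.
March 22, 2015 is Sunday. The next qualifying day is March 23, 2015.

March 23, 2015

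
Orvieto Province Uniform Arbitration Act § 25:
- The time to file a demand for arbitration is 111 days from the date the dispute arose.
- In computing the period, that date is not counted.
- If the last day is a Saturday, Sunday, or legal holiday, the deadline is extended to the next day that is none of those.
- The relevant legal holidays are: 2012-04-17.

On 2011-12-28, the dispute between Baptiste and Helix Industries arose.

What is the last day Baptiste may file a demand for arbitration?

111 days after 2011-12-28 is April 17, 2012.
April 17, 2012 is a listed holiday. The next qualifying day is April 18, 2012.

April 18, 2012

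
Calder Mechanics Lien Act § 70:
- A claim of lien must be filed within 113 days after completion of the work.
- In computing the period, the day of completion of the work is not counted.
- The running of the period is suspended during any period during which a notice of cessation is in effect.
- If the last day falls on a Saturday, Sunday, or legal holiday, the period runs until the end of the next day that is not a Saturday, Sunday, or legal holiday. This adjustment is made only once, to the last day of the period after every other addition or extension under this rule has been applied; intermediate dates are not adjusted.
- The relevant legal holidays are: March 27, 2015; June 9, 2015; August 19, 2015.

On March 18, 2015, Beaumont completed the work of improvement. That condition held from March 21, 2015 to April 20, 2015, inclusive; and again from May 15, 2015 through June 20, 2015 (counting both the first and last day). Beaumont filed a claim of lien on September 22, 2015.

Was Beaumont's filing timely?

113 days after March 18, 2015 is July 9, 2015.
From March 21, 2015 through April 20, 2015 inclusive is 31 days; tolling adds 31 days: July 9, 2015 + 31 days = August 9, 2015.
From May 15, 2015 through June 20, 2015 inclusive is 37 days; tolling adds 37 days: August 9, 2015 + 37 days = September 15, 2015.
September 15, 2015 is a Tuesday and not a legal holiday, so no extension applies.
The deadline is September 15, 2015; the filing on September 22, 2015 is after that date.

No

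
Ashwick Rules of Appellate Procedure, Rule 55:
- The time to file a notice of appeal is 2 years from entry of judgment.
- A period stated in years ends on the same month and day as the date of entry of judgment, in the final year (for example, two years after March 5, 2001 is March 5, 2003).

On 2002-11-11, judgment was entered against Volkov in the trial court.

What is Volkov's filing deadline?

November 11, 2004

2 years after 2002-11-11 is November 11, 2004.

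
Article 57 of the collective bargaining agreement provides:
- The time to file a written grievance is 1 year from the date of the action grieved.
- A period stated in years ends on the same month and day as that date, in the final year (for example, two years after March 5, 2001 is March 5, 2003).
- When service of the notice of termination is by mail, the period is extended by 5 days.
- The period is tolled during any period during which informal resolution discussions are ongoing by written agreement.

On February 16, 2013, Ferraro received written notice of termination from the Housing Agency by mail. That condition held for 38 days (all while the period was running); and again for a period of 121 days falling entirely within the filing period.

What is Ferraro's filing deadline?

July 30, 2014

1 year after February 16, 2013 is February 16, 2014.
Service was by mail, adding 5 days: February 16, 2014 + 5 days = February 21, 2014.
Tolling adds 38 days: February 21, 2014 + 38 days = March 31, 2014.
Tolling adds 121 days: March 31, 2014 + 121 days = July 30, 2014.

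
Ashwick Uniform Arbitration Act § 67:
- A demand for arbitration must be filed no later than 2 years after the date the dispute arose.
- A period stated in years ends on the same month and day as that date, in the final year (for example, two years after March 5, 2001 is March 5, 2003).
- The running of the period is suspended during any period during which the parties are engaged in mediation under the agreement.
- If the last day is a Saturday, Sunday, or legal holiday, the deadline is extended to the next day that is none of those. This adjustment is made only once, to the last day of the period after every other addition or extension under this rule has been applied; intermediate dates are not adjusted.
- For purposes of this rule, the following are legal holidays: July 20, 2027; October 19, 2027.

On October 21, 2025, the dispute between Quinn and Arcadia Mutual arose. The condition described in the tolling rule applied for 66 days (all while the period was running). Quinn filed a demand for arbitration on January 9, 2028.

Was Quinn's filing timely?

No

2 years after October 21, 2025 is October 21, 2027.
Tolling adds 66 days: October 21, 2027 + 66 days = December 26, 2027.
December 26, 2027 is Sunday. The next qualifying day is December 27, 2027.
The deadline is December 27, 2027; the filing on January 9, 2028 is after that date.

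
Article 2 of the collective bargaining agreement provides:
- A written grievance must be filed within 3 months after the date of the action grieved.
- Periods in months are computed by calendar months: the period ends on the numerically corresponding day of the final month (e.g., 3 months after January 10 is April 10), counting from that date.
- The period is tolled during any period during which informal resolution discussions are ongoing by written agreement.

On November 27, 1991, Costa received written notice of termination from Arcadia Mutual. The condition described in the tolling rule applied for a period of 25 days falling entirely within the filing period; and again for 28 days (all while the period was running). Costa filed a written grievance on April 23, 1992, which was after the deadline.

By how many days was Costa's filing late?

3 days

3 months after November 27, 1991 is February 27, 1992.
Tolling adds 25 days: February 27, 1992 + 25 days = March 23, 1992.
Tolling adds 28 days: March 23, 1992 + 28 days = April 20, 1992.
The deadline is April 20, 1992; from April 20, 1992 to April 23, 1992 is 3 days.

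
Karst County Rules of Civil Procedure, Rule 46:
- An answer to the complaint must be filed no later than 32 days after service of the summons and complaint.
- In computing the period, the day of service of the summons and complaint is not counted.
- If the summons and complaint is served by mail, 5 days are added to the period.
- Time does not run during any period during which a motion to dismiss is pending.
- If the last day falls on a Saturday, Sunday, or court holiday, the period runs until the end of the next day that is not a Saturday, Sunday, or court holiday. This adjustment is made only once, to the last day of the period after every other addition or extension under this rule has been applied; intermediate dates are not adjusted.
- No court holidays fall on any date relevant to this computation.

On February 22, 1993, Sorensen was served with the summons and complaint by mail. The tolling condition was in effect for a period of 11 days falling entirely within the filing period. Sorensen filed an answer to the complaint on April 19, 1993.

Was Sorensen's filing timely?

32 days after February 22, 1993 is March 26, 1993.
Service was by mail, adding 5 days: March 26, 1993 + 5 days = March 31, 1993.
Tolling adds 11 days: March 31, 1993 + 11 days = April 11, 1993.
April 11, 1993 is Sunday. The next qualifying day is April 12, 1993.
The deadline is April 12, 1993; the filing on April 19, 1993 is after that date.

No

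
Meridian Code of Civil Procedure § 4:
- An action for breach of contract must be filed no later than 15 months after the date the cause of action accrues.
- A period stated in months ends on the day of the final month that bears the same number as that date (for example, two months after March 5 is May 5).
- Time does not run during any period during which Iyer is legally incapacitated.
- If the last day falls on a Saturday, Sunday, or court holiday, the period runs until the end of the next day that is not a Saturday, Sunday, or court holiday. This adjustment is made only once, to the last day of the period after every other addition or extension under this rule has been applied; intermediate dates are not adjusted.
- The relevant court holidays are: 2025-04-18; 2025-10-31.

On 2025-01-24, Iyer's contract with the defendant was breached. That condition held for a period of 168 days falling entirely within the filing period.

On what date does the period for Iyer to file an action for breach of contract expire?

October 9, 2026

15 months after 2025-01-24 is April 24, 2026.
Tolling adds 168 days: April 24, 2026 + 168 days = October 9, 2026.
October 9, 2026 is a Friday and not a court holiday, so no extension applies.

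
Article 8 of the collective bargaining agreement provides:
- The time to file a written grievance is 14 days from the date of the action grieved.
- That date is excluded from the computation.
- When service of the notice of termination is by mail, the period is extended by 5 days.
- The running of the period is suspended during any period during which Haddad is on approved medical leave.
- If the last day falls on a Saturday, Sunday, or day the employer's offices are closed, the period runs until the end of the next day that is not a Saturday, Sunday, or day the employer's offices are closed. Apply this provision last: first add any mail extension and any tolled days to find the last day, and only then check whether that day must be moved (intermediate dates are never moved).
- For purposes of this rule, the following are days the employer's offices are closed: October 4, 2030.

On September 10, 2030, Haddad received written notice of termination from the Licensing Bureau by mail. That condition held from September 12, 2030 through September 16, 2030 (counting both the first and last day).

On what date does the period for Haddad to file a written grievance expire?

14 days after September 10, 2030 is September 24, 2030.
Service was by mail, adding 5 days: September 24, 2030 + 5 days = September 29, 2030.
From September 12, 2030 through September 16, 2030 inclusive is 5 days; tolling adds 5 days: September 29, 2030 + 5 days = October 4, 2030.
October 4, 2030 is a listed holiday; October 5, 2030 is Saturday; October 6, 2030 is Sunday. The next qualifying day is October 7, 2030.

October 7, 2030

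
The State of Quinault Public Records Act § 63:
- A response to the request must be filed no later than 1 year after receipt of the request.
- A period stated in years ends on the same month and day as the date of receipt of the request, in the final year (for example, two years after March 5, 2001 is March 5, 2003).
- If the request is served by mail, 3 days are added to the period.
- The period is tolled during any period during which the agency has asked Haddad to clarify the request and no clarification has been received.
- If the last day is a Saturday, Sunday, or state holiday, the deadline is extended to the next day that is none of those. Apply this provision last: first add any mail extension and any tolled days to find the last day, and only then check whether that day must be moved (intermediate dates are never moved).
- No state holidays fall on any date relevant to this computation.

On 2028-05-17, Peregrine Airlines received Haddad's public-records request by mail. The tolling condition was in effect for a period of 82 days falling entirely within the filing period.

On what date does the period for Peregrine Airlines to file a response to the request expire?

August 10, 2029

1 year after 2028-05-17 is May 17, 2029.
Service was by mail, adding 3 days: May 17, 2029 + 3 days = May 20, 2029.
Tolling adds 82 days: May 20, 2029 + 82 days = August 10, 2029.
August 10, 2029 is a Friday and not a state holiday, so no extension applies.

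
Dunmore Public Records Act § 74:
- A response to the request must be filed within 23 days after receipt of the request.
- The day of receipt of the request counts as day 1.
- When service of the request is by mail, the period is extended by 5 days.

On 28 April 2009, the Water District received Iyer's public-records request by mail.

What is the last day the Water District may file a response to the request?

Counting 28 April 2009 as day 1, day 23 is May 20, 2009.
Service was by mail, adding 5 days: May 20, 2009 + 5 days = May 25, 2009.

May 25, 2009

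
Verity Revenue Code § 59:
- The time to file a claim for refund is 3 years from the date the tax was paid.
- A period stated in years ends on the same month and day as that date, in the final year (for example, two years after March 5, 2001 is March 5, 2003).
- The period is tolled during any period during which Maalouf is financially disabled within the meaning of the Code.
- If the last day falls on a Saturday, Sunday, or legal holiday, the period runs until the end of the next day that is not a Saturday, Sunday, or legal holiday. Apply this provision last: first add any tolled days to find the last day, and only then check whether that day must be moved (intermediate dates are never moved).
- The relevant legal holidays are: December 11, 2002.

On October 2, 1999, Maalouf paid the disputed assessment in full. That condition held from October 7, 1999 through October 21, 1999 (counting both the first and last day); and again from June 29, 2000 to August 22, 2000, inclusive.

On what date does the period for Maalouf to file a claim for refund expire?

3 years after October 2, 1999 is October 2, 2002.
From October 7, 1999 through October 21, 1999 inclusive is 15 days; tolling adds 15 days: October 2, 2002 + 15 days = October 17, 2002.
From June 29, 2000 through August 22, 2000 inclusive is 55 days; tolling adds 55 days: October 17, 2002 + 55 days = December 11, 2002.
December 11, 2002 is a listed holiday. The next qualifying day is December 12, 2002.

December 12, 2002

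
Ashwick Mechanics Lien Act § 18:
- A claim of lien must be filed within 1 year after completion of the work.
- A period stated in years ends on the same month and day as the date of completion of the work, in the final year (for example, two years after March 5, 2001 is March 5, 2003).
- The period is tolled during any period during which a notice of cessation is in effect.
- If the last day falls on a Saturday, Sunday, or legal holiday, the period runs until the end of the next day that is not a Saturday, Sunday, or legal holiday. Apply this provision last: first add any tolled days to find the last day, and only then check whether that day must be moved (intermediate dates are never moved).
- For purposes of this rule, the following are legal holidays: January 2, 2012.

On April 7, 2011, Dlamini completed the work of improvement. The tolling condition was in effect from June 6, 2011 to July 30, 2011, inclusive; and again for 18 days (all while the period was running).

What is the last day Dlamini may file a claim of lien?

1 year after April 7, 2011 is April 7, 2012.
From June 6, 2011 through July 30, 2011 inclusive is 55 days; tolling adds 55 days: April 7, 2012 + 55 days = June 1, 2012.
Tolling adds 18 days: June 1, 2012 + 18 days = June 19, 2012.
June 19, 2012 is a Tuesday and not a legal holiday, so no extension applies.

June 19, 2012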